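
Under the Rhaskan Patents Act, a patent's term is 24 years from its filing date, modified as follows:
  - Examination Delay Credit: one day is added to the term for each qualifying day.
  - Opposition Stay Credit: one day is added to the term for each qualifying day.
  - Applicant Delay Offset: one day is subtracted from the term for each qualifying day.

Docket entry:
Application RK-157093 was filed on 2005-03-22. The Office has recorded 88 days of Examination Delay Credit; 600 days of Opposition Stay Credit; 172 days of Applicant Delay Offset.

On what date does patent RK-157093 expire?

2030-08-20

Base term: filing date + 24 years → 22 March 2029.
Examination Delay Credit: +88 days → 18 June 2029.
Opposition Stay Credit: +600 days → 8 February 2031.
Applicant Delay Offset: −172 days → 20 August 2030.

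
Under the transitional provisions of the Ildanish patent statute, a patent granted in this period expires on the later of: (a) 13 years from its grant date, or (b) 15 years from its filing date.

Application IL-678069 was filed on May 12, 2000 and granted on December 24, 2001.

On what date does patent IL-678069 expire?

2015-05-12

(a) grant + 13 years → 24 December 2014.
(b) filing + 15 years → 12 May 2015.
Later of the two: 12 May 2015.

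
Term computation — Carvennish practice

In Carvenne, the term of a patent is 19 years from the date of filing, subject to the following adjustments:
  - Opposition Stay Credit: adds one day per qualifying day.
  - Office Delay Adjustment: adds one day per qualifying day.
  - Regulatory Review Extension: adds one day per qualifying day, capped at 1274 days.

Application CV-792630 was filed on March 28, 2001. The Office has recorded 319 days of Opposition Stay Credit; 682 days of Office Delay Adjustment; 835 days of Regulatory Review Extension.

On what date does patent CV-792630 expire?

Base term: filing date + 19 years → 28 March 2020.
Opposition Stay Credit: +319 days → 10 February 2021.
Office Delay Adjustment: +682 days → 24 December 2022.
Regulatory Review Extension: 835 days (within the 1274-day cap) → +835 days → 7 April 2025.

April 7, 2025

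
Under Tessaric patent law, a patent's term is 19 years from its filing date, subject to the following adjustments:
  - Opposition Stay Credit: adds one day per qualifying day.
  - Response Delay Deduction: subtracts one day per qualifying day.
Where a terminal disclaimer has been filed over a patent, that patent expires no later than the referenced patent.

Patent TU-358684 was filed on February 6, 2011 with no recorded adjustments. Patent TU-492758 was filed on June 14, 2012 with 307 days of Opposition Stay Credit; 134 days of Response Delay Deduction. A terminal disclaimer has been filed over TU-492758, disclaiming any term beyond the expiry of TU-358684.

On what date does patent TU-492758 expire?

2030-02-06

Natural term of TU-492758:
  Base: filing + 19 years → 14 June 2031.
  Opposition Stay Credit: +307 days → 16 April 2032.
  Response Delay Deduction: −134 days → 4 December 2031.
Expiry of referenced patent TU-358684:
  Base: filing + 19 years → 6 February 2030.
Terminal disclaimer: TU-492758 expires on the earlier of 4 December 2031 and 6 February 2030.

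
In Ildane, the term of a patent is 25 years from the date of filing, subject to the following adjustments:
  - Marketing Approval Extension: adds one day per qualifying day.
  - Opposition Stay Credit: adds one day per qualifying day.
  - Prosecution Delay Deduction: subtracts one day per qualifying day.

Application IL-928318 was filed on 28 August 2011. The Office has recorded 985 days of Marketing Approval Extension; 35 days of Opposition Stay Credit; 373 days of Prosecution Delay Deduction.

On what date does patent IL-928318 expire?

Base term: filing date + 25 years → 28 August 2036.
Marketing Approval Extension: +985 days → 10 May 2039.
Opposition Stay Credit: +35 days → 14 June 2039.
Prosecution Delay Deduction: −373 days → 6 June 2038.

2038-06-06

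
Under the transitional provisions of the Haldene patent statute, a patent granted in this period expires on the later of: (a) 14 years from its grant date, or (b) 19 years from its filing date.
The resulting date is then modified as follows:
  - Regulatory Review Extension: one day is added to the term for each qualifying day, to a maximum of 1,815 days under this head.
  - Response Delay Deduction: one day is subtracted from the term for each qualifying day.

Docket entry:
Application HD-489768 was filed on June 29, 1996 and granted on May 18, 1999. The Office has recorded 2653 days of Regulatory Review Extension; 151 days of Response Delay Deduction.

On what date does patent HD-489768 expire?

January 18, 2020

(a) grant + 14 years → 18 May 2013.
(b) filing + 19 years → 29 June 2015.
Later of the two: 29 June 2015.
Regulatory Review Extension: 2653 days claimed exceeds the 1815-day cap, so +1815 days → 17 June 2020.
Response Delay Deduction: −151 days → 18 January 2020.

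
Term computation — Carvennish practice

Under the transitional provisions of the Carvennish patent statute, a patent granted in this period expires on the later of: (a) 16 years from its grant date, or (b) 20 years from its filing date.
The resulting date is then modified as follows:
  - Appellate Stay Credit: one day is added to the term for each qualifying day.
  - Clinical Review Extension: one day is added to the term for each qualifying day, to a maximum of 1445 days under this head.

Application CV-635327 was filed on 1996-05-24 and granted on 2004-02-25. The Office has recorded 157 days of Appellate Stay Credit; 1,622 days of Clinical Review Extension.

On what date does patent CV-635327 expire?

2024-07-15

(a) grant + 16 years → 25 February 2020.
(b) filing + 20 years → 24 May 2016.
Later of the two: 25 February 2020.
Appellate Stay Credit: +157 days → 31 July 2020.
Clinical Review Extension: 1622 days claimed exceeds the 1445-day cap, so +1445 days → 15 July 2024.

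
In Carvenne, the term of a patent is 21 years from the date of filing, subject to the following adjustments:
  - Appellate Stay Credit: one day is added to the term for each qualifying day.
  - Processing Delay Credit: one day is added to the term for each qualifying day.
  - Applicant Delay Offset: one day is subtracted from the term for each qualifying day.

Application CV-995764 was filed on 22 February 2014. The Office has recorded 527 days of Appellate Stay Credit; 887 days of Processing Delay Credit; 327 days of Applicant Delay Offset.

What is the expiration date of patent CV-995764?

Base term: filing date + 21 years → 22 February 2035.
Appellate Stay Credit: +527 days → 2 August 2036.
Processing Delay Credit: +887 days → 6 January 2039.
Applicant Delay Offset: −327 days → 13 February 2038.

February 13, 2038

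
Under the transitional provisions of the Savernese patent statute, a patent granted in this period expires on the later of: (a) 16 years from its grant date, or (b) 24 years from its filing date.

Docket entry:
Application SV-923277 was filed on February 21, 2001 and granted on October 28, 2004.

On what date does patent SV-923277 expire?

(a) grant + 16 years → 28 October 2020.
(b) filing + 24 years → 21 February 2025.
Later of the two: 21 February 2025.

February 21, 2025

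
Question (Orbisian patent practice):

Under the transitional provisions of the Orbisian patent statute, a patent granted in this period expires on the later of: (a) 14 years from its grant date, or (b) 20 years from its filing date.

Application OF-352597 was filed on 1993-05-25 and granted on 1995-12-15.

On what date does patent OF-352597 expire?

2013-05-25

(a) grant + 14 years → 15 December 2009.
(b) filing + 20 years → 25 May 2013.
Later of the two: 25 May 2013.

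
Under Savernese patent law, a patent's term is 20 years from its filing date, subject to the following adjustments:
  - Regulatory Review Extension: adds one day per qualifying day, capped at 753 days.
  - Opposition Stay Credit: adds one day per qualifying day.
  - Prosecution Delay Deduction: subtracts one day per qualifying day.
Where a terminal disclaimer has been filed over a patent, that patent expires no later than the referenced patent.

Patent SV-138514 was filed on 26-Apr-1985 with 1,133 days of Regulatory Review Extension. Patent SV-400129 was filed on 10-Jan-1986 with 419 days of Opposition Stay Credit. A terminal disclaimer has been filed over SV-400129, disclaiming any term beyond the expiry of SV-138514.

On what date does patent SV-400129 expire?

Natural term of SV-400129:
  Base: filing + 20 years → 10 January 2006.
  Opposition Stay Credit: +419 days → 5 March 2007.
Expiry of referenced patent SV-138514:
  Base: filing + 20 years → 26 April 2005.
  Regulatory Review Extension: 1133 days claimed exceeds the 753-day cap, so +753 days → 19 May 2007.
Terminal disclaimer: SV-400129 expires on the earlier of 5 March 2007 and 19 May 2007.

2007-03-05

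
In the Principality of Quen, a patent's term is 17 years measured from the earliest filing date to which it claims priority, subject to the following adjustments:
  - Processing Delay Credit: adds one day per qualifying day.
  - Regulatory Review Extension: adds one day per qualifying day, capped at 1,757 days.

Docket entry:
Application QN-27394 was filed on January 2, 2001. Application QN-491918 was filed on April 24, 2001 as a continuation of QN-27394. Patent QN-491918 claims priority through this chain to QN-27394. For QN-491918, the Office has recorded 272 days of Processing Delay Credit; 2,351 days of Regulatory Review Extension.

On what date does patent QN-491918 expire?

July 24, 2023

Earliest priority filing: 2 January 2001.
Base term: 2 January 2001 + 17 years → 2 January 2018.
Processing Delay Credit: +272 days → 1 October 2018.
Regulatory Review Extension: 2351 days claimed exceeds the 1757-day cap, so +1757 days → 24 July 2023.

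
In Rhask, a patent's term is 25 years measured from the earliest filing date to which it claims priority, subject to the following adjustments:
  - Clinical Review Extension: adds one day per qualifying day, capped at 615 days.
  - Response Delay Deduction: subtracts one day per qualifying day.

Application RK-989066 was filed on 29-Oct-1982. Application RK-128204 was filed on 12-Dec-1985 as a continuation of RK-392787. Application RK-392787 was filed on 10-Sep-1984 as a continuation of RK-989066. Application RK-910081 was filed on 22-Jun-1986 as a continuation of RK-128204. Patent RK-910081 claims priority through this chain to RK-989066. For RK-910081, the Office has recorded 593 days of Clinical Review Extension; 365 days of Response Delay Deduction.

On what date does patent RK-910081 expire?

Earliest priority filing: 29 October 1982.
Base term: 29 October 1982 + 25 years → 29 October 2007.
Clinical Review Extension: 593 days (within the 615-day cap) → +593 days → 13 June 2009.
Response Delay Deduction: −365 days → 13 June 2008.

June 13, 2008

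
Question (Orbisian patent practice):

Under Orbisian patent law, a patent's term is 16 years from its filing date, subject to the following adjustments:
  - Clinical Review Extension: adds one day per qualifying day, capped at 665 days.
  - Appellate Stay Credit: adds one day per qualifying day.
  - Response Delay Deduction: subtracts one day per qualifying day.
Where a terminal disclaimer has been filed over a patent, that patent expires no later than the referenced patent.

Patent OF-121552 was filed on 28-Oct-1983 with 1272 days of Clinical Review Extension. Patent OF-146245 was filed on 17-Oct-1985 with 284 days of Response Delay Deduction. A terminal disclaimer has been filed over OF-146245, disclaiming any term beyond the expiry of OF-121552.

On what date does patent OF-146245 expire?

Natural term of OF-146245:
  Base: filing + 16 years → 17 October 2001.
  Response Delay Deduction: −284 days → 6 January 2001.
Expiry of referenced patent OF-121552:
  Base: filing + 16 years → 28 October 1999.
  Clinical Review Extension: 1272 days claimed exceeds the 665-day cap, so +665 days → 23 August 2001.
Terminal disclaimer: OF-146245 expires on the earlier of 6 January 2001 and 23 August 2001.

2001-01-06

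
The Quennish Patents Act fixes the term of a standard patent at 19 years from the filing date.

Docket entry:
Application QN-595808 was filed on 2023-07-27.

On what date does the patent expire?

July 27, 2042

Filing date + 19 years → 27 July 2042.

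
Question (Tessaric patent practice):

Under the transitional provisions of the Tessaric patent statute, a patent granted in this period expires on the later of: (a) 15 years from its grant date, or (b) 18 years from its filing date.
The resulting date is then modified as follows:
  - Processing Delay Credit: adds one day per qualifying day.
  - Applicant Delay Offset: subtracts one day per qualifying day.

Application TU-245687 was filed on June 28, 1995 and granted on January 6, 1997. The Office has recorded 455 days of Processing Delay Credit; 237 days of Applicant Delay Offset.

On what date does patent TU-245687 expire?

(a) grant + 15 years → 6 January 2012.
(b) filing + 18 years → 28 June 2013.
Later of the two: 28 June 2013.
Processing Delay Credit: +455 days → 26 September 2014.
Applicant Delay Offset: −237 days → 1 February 2014.

February 1, 2014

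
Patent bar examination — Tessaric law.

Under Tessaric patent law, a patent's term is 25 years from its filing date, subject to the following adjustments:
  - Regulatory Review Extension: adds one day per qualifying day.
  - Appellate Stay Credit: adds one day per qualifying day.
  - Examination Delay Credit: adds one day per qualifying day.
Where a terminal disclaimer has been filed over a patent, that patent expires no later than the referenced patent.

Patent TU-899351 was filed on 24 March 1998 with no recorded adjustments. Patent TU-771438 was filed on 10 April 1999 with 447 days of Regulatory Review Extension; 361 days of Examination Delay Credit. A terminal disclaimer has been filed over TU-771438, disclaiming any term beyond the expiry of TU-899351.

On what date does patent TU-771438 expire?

March 24, 2023

Natural term of TU-771438:
  Base: filing + 25 years → 10 April 2024.
  Regulatory Review Extension: +447 days → 1 July 2025.
  Examination Delay Credit: +361 days → 27 June 2026.
Expiry of referenced patent TU-899351:
  Base: filing + 25 years → 24 March 2023.
Terminal disclaimer: TU-771438 expires on the earlier of 27 June 2026 and 24 March 2023.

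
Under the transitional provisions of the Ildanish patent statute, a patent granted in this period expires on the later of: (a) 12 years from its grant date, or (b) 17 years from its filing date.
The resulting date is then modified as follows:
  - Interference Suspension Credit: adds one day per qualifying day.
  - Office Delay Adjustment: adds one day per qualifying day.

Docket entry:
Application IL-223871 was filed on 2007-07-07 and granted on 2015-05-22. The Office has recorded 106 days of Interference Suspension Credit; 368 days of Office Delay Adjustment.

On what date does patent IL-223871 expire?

2028-09-07

(a) grant + 12 years → 22 May 2027.
(b) filing + 17 years → 7 July 2024.
Later of the two: 22 May 2027.
Interference Suspension Credit: +106 days → 5 September 2027.
Office Delay Adjustment: +368 days → 7 September 2028.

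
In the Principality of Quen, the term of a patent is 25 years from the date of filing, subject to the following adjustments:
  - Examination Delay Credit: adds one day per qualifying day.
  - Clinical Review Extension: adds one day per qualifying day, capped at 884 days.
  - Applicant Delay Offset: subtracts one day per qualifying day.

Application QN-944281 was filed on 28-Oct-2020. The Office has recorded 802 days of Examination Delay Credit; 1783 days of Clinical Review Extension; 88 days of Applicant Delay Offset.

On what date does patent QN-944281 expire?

March 14, 2050

Base term: filing date + 25 years → 28 October 2045.
Examination Delay Credit: +802 days → 8 January 2048.
Clinical Review Extension: 1783 days claimed exceeds the 884-day cap, so +884 days → 10 June 2050.
Applicant Delay Offset: −88 days → 14 March 2050.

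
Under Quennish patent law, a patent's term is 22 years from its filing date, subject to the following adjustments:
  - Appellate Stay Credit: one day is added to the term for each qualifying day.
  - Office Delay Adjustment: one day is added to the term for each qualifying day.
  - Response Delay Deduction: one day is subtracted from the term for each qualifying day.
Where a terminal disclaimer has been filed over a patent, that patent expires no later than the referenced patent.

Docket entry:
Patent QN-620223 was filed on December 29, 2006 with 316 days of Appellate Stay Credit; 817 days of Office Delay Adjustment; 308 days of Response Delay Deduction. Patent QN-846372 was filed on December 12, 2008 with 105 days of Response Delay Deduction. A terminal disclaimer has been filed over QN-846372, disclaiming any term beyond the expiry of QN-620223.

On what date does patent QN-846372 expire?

August 29, 2030

Natural term of QN-846372:
  Base: filing + 22 years → 12 December 2030.
  Response Delay Deduction: −105 days → 29 August 2030.
Expiry of referenced patent QN-620223:
  Base: filing + 22 years → 29 December 2028.
  Appellate Stay Credit: +316 days → 10 November 2029.
  Office Delay Adjustment: +817 days → 5 February 2032.
  Response Delay Deduction: −308 days → 3 April 2031.
Terminal disclaimer: QN-846372 expires on the earlier of 29 August 2030 and 3 April 2031.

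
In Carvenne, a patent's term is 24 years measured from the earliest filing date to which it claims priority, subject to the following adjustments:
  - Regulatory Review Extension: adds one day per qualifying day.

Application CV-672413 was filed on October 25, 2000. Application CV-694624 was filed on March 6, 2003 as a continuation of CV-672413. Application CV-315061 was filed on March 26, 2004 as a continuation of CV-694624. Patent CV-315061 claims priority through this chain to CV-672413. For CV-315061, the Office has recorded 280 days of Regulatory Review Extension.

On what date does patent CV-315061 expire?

Earliest priority filing: 25 October 2000.
Base term: 25 October 2000 + 24 years → 25 October 2024.
Regulatory Review Extension: +280 days → 1 August 2025.

2025-08-01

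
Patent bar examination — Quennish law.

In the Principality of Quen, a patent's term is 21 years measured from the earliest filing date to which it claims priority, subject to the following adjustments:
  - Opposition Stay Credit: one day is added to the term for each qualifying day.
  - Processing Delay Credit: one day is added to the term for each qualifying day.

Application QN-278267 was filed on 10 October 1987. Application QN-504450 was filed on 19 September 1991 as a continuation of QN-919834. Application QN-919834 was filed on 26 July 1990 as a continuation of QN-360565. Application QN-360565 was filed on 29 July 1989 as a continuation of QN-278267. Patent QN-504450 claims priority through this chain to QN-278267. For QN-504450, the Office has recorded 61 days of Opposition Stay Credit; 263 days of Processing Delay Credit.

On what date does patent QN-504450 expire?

Earliest priority filing: 10 October 1987.
Base term: 10 October 1987 + 21 years → 10 October 2008.
Opposition Stay Credit: +61 days → 10 December 2008.
Processing Delay Credit: +263 days → 30 August 2009.

2009-08-30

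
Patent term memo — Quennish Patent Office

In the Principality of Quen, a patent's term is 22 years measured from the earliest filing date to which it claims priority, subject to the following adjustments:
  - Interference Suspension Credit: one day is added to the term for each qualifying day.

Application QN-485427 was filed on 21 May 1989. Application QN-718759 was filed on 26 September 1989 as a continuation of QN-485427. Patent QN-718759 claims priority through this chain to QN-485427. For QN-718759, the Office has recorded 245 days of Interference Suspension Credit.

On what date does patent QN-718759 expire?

January 21, 2012

Earliest priority filing: 21 May 1989.
Base term: 21 May 1989 + 22 years → 21 May 2011.
Interference Suspension Credit: +245 days → 21 January 2012.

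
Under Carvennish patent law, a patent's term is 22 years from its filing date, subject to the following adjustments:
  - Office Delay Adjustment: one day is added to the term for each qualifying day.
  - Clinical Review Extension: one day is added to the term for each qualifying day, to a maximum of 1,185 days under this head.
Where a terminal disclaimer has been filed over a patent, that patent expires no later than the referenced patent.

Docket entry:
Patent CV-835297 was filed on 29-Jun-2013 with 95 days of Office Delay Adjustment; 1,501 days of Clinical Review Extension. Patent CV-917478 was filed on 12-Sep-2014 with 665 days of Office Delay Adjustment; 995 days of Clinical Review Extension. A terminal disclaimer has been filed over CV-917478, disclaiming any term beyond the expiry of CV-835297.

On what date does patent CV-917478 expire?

Natural term of CV-917478:
  Base: filing + 22 years → 12 September 2036.
  Office Delay Adjustment: +665 days → 9 July 2038.
  Clinical Review Extension: 995 days (within the 1185-day cap) → +995 days → 30 March 2041.
Expiry of referenced patent CV-835297:
  Base: filing + 22 years → 29 June 2035.
  Office Delay Adjustment: +95 days → 2 October 2035.
  Clinical Review Extension: 1501 days claimed exceeds the 1185-day cap, so +1185 days → 30 December 2038.
Terminal disclaimer: CV-917478 expires on the earlier of 30 March 2041 and 30 December 2038.

2038-12-30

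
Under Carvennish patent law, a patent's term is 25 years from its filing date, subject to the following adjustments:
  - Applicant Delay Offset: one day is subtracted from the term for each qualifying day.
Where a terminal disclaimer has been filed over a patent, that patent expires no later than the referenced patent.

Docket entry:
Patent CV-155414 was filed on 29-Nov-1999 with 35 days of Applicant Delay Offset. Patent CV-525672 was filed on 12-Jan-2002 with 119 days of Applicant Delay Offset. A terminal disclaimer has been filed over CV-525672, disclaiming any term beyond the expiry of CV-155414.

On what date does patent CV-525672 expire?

October 25, 2024

Natural term of CV-525672:
  Base: filing + 25 years → 12 January 2027.
  Applicant Delay Offset: −119 days → 15 September 2026.
Expiry of referenced patent CV-155414:
  Base: filing + 25 years → 29 November 2024.
  Applicant Delay Offset: −35 days → 25 October 2024.
Terminal disclaimer: CV-525672 expires on the earlier of 15 September 2026 and 25 October 2024.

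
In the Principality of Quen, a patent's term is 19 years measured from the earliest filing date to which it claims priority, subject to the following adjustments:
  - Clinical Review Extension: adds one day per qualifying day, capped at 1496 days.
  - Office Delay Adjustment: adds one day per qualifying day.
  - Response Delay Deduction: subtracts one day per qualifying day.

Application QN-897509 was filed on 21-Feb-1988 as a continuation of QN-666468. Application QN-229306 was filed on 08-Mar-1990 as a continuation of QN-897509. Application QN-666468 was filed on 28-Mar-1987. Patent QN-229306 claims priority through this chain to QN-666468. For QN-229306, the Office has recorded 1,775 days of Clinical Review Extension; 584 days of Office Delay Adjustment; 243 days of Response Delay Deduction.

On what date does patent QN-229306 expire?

2011-04-08

Earliest priority filing: 28 March 1987.
Base term: 28 March 1987 + 19 years → 28 March 2006.
Clinical Review Extension: 1775 days claimed exceeds the 1496-day cap, so +1496 days → 2 May 2010.
Office Delay Adjustment: +584 days → 7 December 2011.
Response Delay Deduction: −243 days → 8 April 2011.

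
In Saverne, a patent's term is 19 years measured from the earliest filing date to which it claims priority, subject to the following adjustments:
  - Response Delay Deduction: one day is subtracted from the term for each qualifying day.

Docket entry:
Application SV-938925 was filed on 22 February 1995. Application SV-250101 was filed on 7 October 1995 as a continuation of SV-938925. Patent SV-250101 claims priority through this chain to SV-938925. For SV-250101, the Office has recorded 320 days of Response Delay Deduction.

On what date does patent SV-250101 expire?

Earliest priority filing: 22 February 1995.
Base term: 22 February 1995 + 19 years → 22 February 2014.
Response Delay Deduction: −320 days → 8 April 2013.

2013-04-08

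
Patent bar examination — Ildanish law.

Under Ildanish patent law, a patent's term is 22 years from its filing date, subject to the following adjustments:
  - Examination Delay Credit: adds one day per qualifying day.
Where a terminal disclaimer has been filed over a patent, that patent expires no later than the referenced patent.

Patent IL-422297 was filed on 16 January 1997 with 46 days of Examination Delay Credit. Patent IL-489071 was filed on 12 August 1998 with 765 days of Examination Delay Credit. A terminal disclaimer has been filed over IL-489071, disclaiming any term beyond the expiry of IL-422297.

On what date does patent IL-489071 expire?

2019-03-03

Natural term of IL-489071:
  Base: filing + 22 years → 12 August 2020.
  Examination Delay Credit: +765 days → 16 September 2022.
Expiry of referenced patent IL-422297:
  Base: filing + 22 years → 16 January 2019.
  Examination Delay Credit: +46 days → 3 March 2019.
Terminal disclaimer: IL-489071 expires on the earlier of 16 September 2022 and 3 March 2019.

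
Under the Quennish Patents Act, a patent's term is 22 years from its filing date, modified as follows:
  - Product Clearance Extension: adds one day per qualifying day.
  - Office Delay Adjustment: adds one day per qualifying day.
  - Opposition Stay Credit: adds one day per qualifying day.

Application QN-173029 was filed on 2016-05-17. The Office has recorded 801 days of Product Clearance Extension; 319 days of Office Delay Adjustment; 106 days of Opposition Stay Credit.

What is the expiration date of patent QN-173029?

Base term: filing date + 22 years → 17 May 2038.
Product Clearance Extension: +801 days → 26 July 2040.
Office Delay Adjustment: +319 days → 10 June 2041.
Opposition Stay Credit: +106 days → 24 September 2041.

2041-09-24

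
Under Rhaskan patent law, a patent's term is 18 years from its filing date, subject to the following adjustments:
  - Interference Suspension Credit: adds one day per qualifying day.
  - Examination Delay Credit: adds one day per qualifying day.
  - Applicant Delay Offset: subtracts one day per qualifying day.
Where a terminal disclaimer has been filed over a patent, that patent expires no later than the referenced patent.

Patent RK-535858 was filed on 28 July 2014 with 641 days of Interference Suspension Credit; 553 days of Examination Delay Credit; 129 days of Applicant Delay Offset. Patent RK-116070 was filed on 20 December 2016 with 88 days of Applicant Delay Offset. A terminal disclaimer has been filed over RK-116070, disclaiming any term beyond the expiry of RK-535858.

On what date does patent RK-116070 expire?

2034-09-23

Natural term of RK-116070:
  Base: filing + 18 years → 20 December 2034.
  Applicant Delay Offset: −88 days → 23 September 2034.
Expiry of referenced patent RK-535858:
  Base: filing + 18 years → 28 July 2032.
  Interference Suspension Credit: +641 days → 30 April 2034.
  Examination Delay Credit: +553 days → 4 November 2035.
  Applicant Delay Offset: −129 days → 28 June 2035.
Terminal disclaimer: RK-116070 expires on the earlier of 23 September 2034 and 28 June 2035.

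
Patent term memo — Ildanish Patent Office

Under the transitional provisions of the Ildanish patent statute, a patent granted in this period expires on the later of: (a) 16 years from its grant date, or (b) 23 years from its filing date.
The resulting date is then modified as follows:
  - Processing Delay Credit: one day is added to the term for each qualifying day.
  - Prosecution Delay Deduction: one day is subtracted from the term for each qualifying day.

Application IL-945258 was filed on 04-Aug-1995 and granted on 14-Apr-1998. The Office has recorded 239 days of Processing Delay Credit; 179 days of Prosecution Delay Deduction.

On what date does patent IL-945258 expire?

October 3, 2018

(a) grant + 16 years → 14 April 2014.
(b) filing + 23 years → 4 August 2018.
Later of the two: 4 August 2018.
Processing Delay Credit: +239 days → 31 March 2019.
Prosecution Delay Deduction: −179 days → 3 October 2018.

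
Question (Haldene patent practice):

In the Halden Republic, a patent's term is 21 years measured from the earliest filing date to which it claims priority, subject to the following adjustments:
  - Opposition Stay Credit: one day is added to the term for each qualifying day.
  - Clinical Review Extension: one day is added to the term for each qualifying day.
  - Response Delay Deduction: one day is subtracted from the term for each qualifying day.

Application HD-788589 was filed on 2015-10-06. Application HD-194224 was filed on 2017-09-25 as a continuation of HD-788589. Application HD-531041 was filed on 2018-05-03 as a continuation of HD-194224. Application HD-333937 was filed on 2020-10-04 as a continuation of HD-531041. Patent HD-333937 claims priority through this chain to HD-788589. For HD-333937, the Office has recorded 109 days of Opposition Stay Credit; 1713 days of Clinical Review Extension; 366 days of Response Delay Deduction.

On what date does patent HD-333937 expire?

Earliest priority filing: 6 October 2015.
Base term: 6 October 2015 + 21 years → 6 October 2036.
Opposition Stay Credit: +109 days → 23 January 2037.
Clinical Review Extension: +1713 days → 2 October 2041.
Response Delay Deduction: −366 days → 1 October 2040.

October 1, 2040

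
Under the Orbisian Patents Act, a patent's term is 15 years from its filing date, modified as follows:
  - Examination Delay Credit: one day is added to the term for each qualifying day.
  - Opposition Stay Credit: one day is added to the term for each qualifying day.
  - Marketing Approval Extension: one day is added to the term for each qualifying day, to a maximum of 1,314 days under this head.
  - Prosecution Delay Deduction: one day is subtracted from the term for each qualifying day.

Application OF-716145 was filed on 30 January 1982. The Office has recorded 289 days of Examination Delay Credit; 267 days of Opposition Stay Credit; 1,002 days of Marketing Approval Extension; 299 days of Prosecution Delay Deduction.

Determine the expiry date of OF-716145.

Base term: filing date + 15 years → 30 January 1997.
Examination Delay Credit: +289 days → 15 November 1997.
Opposition Stay Credit: +267 days → 9 August 1998.
Marketing Approval Extension: 1002 days (within the 1314-day cap) → +1002 days → 7 May 2001.
Prosecution Delay Deduction: −299 days → 12 July 2000.

2000-07-12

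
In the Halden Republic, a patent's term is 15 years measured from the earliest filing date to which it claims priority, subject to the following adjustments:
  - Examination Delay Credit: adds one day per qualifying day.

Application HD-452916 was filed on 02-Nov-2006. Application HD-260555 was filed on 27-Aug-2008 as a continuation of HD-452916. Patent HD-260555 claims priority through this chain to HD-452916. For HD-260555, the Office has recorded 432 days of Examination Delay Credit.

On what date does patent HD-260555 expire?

Earliest priority filing: 2 November 2006.
Base term: 2 November 2006 + 15 years → 2 November 2021.
Examination Delay Credit: +432 days → 8 January 2023.

2023-01-08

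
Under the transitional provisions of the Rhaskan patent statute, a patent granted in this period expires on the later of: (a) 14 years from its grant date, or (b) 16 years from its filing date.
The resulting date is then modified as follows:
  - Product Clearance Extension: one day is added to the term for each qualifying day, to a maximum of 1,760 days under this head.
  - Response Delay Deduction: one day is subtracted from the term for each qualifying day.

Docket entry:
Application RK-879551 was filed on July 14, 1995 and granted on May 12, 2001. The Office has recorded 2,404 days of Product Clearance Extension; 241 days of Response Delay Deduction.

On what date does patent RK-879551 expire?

(a) grant + 14 years → 12 May 2015.
(b) filing + 16 years → 14 July 2011.
Later of the two: 12 May 2015.
Product Clearance Extension: 2404 days claimed exceeds the 1760-day cap, so +1760 days → 6 March 2020.
Response Delay Deduction: −241 days → 9 July 2019.

July 9, 2019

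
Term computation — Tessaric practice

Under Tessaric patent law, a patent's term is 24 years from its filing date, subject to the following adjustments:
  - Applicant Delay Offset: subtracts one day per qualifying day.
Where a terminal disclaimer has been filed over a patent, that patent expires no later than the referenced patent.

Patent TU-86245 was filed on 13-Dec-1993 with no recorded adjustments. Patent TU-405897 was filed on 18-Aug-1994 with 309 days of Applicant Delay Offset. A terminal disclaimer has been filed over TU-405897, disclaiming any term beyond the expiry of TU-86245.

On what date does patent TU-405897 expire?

Natural term of TU-405897:
  Base: filing + 24 years → 18 August 2018.
  Applicant Delay Offset: −309 days → 13 October 2017.
Expiry of referenced patent TU-86245:
  Base: filing + 24 years → 13 December 2017.
Terminal disclaimer: TU-405897 expires on the earlier of 13 October 2017 and 13 December 2017.

October 13, 2017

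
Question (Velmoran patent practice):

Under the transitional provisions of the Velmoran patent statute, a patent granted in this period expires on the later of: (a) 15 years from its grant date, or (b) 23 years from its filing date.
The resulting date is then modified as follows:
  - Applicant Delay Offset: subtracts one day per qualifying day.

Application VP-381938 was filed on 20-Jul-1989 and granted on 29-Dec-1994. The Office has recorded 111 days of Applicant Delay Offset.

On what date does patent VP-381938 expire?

2012-03-31

(a) grant + 15 years → 29 December 2009.
(b) filing + 23 years → 20 July 2012.
Later of the two: 20 July 2012.
Applicant Delay Offset: −111 days → 31 March 2012.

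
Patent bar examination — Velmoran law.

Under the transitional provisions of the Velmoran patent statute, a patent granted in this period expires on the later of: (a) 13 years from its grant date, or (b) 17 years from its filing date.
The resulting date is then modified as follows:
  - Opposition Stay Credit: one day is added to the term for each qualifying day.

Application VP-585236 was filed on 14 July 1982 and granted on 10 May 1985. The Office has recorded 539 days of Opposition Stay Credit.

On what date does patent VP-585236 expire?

January 3, 2001

(a) grant + 13 years → 10 May 1998.
(b) filing + 17 years → 14 July 1999.
Later of the two: 14 July 1999.
Opposition Stay Credit: +539 days → 3 January 2001.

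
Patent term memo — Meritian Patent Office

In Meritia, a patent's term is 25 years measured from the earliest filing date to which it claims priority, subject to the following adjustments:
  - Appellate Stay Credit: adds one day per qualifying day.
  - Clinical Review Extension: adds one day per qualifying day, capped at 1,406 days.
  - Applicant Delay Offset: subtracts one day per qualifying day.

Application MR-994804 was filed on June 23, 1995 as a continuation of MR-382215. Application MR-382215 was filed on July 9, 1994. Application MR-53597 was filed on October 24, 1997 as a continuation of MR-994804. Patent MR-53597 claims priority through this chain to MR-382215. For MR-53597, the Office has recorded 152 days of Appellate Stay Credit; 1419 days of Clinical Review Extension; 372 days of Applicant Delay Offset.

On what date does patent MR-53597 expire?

2022-10-07

Earliest priority filing: 9 July 1994.
Base term: 9 July 1994 + 25 years → 9 July 2019.
Appellate Stay Credit: +152 days → 8 December 2019.
Clinical Review Extension: 1419 days claimed exceeds the 1406-day cap, so +1406 days → 14 October 2023.
Applicant Delay Offset: −372 days → 7 October 2022.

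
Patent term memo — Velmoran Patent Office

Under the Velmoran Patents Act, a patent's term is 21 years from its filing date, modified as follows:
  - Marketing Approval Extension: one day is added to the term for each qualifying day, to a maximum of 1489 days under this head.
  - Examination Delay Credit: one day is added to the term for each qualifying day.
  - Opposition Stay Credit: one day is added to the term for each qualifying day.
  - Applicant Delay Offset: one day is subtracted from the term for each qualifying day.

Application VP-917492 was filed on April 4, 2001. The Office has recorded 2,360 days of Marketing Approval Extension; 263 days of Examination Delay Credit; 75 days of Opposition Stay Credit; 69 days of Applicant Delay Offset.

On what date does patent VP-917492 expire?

2027-01-26

Base term: filing date + 21 years → 4 April 2022.
Marketing Approval Extension: 2360 days claimed exceeds the 1489-day cap, so +1489 days → 2 May 2026.
Examination Delay Credit: +263 days → 20 January 2027.
Opposition Stay Credit: +75 days → 5 April 2027.
Applicant Delay Offset: −69 days → 26 January 2027.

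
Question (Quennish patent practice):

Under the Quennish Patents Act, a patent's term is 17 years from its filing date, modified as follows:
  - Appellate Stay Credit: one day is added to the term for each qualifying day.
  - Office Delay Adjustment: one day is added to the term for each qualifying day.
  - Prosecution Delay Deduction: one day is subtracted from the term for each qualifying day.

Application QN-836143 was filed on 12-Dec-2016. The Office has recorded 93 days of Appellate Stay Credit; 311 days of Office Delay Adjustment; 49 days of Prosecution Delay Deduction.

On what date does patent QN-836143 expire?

December 2, 2034

Base term: filing date + 17 years → 12 December 2033.
Appellate Stay Credit: +93 days → 15 March 2034.
Office Delay Adjustment: +311 days → 20 January 2035.
Prosecution Delay Deduction: −49 days → 2 December 2034.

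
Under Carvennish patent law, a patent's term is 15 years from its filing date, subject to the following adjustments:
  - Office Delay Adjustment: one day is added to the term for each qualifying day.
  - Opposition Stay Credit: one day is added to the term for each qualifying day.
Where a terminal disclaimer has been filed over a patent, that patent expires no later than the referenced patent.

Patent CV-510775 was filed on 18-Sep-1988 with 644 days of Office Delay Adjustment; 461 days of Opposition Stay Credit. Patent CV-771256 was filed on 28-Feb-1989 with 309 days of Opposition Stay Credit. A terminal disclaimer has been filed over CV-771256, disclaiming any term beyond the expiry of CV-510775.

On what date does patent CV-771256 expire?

2005-01-02

Natural term of CV-771256:
  Base: filing + 15 years → 28 February 2004.
  Opposition Stay Credit: +309 days → 2 January 2005.
Expiry of referenced patent CV-510775:
  Base: filing + 15 years → 18 September 2003.
  Office Delay Adjustment: +644 days → 23 June 2005.
  Opposition Stay Credit: +461 days → 27 September 2006.
Terminal disclaimer: CV-771256 expires on the earlier of 2 January 2005 and 27 September 2006.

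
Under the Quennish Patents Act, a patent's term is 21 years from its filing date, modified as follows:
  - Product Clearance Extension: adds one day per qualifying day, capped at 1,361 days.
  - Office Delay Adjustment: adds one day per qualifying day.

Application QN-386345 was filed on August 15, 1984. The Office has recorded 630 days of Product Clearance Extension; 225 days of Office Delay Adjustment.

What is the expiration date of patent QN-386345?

2007-12-18

Base term: filing date + 21 years → 15 August 2005.
Product Clearance Extension: 630 days (within the 1361-day cap) → +630 days → 7 May 2007.
Office Delay Adjustment: +225 days → 18 December 2007.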